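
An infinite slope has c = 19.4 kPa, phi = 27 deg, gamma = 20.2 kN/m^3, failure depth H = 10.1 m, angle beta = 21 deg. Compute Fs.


Using Fs = c / (gamma*H*sin(beta)*cos(beta)) + tan(phi)/tan(beta)
Cohesion contribution = 19.4 / (20.2*10.1*sin(21)*cos(21))
Cohesion contribution = 0.284216
Friction contribution = tan(27)/tan(21) = 1.32736
Fs = 0.284216 + 1.32736
Fs = 1.612


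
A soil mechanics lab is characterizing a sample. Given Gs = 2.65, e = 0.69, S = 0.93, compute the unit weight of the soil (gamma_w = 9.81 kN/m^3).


Using gamma = gamma_w * (Gs + S*e) / (1 + e)
Numerator: Gs + S*e = 2.65 + 0.93*0.69 = 3.2917
Denominator: 1 + e = 1 + 0.69 = 1.69
gamma = 9.81 * 3.2917 / 1.69
gamma = 19.107 kN/m^3


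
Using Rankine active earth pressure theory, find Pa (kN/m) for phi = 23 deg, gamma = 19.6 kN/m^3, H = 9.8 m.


Compute active earth pressure coefficient:
Ka = tan^2(45 - phi/2) = tan^2(33.5) = 0.438092
Compute active force:
Pa = 0.5 * Ka * gamma * H^2
Pa = 0.5 * 0.438092 * 19.6 * 9.8^2
Pa = 412.33 kN/m


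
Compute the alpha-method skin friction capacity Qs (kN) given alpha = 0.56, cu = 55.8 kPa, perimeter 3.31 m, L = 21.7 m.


Result: 2244.45 kN

Derivation:
Using Qs = alpha * cu * perimeter * L
Qs = 0.56 * 55.8 * 3.31 * 21.7
Qs = 2244.45 kN


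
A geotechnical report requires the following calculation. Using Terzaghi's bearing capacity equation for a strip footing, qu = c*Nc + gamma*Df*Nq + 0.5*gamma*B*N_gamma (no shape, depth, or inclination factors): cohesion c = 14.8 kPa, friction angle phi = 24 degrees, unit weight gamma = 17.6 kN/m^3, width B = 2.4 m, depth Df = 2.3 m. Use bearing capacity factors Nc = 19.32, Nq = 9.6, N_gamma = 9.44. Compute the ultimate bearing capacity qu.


Compute qu = c*Nc + gamma*Df*Nq + 0.5*gamma*B*N_gamma
Term 1: 14.8 * 19.32 = 285.936
Term 2: 17.6 * 2.3 * 9.6 = 388.608
Term 3: 0.5 * 17.6 * 2.4 * 9.44 = 199.3728
qu = 285.936 + 388.608 + 199.3728
qu = 873.92 kPa


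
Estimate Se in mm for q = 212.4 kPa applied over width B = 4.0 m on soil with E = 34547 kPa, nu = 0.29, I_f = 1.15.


Using Se = q * B * (1 - nu^2) * I_f / E
1 - nu^2 = 1 - 0.29^2 = 0.9159
Se = 212.4 * 4.0 * 0.9159 * 1.15 / 34547
Se = 0.025903 m
Convert to mm: Se = 0.025903 * 1000 = 25.903 mm


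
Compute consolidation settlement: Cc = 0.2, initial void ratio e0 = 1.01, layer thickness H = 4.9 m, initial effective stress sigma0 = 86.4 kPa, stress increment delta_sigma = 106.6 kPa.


Result: 0.1702 m

Derivation:
Using Sc = Cc * H / (1 + e0) * log10((sigma0 + delta_sigma) / sigma0)
Stress ratio = (86.4 + 106.6) / 86.4 = 2.2338
log10(2.2338) = 0.349044
Cc * H / (1 + e0) = 0.2 * 4.9 / (1 + 1.01) = 0.487562
Sc = 0.487562 * 0.349044
Sc = 0.1702 m


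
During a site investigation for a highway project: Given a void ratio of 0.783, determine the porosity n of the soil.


Result: 0.4391

Derivation:
Using the relation n = e / (1 + e)
n = 0.783 / (1 + 0.783)
n = 0.783 / 1.783
n = 0.4391


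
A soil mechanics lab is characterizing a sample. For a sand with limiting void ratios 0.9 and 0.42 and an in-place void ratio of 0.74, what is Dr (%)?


Using Dr = (e_max - e) / (e_max - e_min) * 100
e_max - e = 0.9 - 0.74 = 0.16
e_max - e_min = 0.9 - 0.42 = 0.48
Dr = 0.16 / 0.48 * 100
Dr = 33.33 %


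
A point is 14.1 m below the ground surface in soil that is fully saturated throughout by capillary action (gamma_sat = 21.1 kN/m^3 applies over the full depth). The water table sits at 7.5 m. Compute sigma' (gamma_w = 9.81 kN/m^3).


Result: 232.76 kPa

Derivation:
Total stress = gamma_sat * depth
sigma = 21.1 * 14.1 = 297.51 kPa
Pore water pressure u = gamma_w * (depth - d_wt)
u = 9.81 * (14.1 - 7.5) = 64.746 kPa
Effective stress = sigma - u
sigma' = 297.51 - 64.746 = 232.76 kPa


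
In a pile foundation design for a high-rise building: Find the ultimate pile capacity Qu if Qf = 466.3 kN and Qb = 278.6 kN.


Using Qu = Qf + Qb
Qu = 466.3 + 278.6
Qu = 744.9 kN


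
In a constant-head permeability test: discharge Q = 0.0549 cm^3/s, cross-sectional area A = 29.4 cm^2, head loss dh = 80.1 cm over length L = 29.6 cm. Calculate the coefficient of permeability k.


Compute hydraulic gradient:
i = dh / L = 80.1 / 29.6 = 2.70608
Then apply Darcy's law:
k = Q / (A * i)
k = 0.0549 / (29.4 * 2.70608)
k = 0.0549 / 79.5588
k = 0.00069 cm/s


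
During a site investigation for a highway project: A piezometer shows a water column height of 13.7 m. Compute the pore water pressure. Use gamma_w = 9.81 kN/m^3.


Using u = gamma_w * h_w
u = 9.81 * 13.7
u = 134.4 kPa


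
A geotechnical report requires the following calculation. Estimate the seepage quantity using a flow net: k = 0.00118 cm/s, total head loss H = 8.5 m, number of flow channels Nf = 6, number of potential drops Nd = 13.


Convert k to m/s for unit consistency with H:
k = 0.00118 cm/s = 0.00118 / 100 m/s = 1.18e-05 m/s
Using q = k * H * Nf / Nd
Nf / Nd = 6 / 13 = 0.4615
q = 1.18e-05 * 8.5 * 0.4615
q = 4.629e-05 m^3/s per m


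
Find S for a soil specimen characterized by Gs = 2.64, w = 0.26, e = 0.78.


Using S = Gs * w / e
S = 2.64 * 0.26 / 0.78
S = 0.88


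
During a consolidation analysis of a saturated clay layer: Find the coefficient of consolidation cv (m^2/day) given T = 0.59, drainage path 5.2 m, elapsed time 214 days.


Using cv = T * H_dr^2 / t
H_dr^2 = 5.2^2 = 27.04
cv = 0.59 * 27.04 / 214
cv = 0.07455 m^2/day


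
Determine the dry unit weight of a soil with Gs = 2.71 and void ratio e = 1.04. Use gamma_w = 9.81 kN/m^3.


Using gamma_d = Gs * gamma_w / (1 + e)
gamma_d = 2.71 * 9.81 / (1 + 1.04)
gamma_d = 2.71 * 9.81 / 2.04
gamma_d = 13.032 kN/m^3


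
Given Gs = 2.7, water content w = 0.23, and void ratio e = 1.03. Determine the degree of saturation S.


Using S = Gs * w / e
S = 2.7 * 0.23 / 1.03
S = 0.6029


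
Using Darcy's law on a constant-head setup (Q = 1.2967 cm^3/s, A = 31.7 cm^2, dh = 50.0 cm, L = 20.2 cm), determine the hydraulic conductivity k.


Result: 0.016526 cm/s

Derivation:
Compute hydraulic gradient:
i = dh / L = 50.0 / 20.2 = 2.47525
Then apply Darcy's law:
k = Q / (A * i)
k = 1.2967 / (31.7 * 2.47525)
k = 1.2967 / 78.4653
k = 0.016526 cm/s


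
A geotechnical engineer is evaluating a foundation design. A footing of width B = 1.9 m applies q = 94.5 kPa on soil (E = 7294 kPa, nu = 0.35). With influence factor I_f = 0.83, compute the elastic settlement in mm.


Using Se = q * B * (1 - nu^2) * I_f / E
1 - nu^2 = 1 - 0.35^2 = 0.8775
Se = 94.5 * 1.9 * 0.8775 * 0.83 / 7294
Se = 0.017929 m
Convert to mm: Se = 0.017929 * 1000 = 17.929 mm


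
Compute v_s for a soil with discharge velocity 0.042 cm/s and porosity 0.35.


Using v_s = v_d / n
v_s = 0.042 / 0.35
v_s = 0.12 cm/s


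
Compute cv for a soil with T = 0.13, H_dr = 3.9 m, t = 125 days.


Using cv = T * H_dr^2 / t
H_dr^2 = 3.9^2 = 15.21
cv = 0.13 * 15.21 / 125
cv = 0.01582 m^2/day


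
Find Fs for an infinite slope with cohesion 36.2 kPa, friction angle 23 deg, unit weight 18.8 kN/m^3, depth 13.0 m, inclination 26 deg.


Using Fs = c / (gamma*H*sin(beta)*cos(beta)) + tan(phi)/tan(beta)
Cohesion contribution = 36.2 / (18.8*13.0*sin(26)*cos(26))
Cohesion contribution = 0.375928
Friction contribution = tan(23)/tan(26) = 0.870302
Fs = 0.375928 + 0.870302
Fs = 1.246


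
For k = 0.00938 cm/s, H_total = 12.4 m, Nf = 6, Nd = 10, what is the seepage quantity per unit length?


Convert k to m/s for unit consistency with H:
k = 0.00938 cm/s = 0.00938 / 100 m/s = 9.38e-05 m/s
Using q = k * H * Nf / Nd
Nf / Nd = 6 / 10 = 0.6
q = 9.38e-05 * 12.4 * 0.6
q = 0.0006979 m^3/s per m


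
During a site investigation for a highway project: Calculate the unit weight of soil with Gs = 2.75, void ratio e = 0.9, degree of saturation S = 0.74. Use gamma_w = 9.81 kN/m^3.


Using gamma = gamma_w * (Gs + S*e) / (1 + e)
Numerator: Gs + S*e = 2.75 + 0.74*0.9 = 3.416
Denominator: 1 + e = 1 + 0.9 = 1.9
gamma = 9.81 * 3.416 / 1.9
gamma = 17.637 kN/m^3


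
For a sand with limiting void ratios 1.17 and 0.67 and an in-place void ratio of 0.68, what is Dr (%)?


Using Dr = (e_max - e) / (e_max - e_min) * 100
e_max - e = 1.17 - 0.68 = 0.49
e_max - e_min = 1.17 - 0.67 = 0.5
Dr = 0.49 / 0.5 * 100
Dr = 98.0 %


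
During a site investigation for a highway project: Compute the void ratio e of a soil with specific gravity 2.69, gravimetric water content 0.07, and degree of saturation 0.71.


Result: 0.2652

Derivation:
Using the relation e = Gs * w / S
e = 2.69 * 0.07 / 0.71
e = 0.2652


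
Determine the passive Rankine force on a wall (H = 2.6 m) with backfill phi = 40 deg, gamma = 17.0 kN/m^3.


Compute passive earth pressure coefficient:
Kp = tan^2(45 + phi/2) = tan^2(65.0) = 4.59891
Compute passive force:
Pp = 0.5 * Kp * gamma * H^2
Pp = 0.5 * 4.59891 * 17.0 * 2.6^2
Pp = 264.25 kN/m


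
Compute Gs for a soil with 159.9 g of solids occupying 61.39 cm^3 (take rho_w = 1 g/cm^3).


Using Gs = m_s / (V_s * rho_w)
Since rho_w = 1 g/cm^3:
Gs = 159.9 / 61.39
Gs = 2.605


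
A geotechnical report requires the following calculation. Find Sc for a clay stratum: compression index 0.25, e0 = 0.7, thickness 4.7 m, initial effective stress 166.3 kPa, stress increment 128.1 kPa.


Using Sc = Cc * H / (1 + e0) * log10((sigma0 + delta_sigma) / sigma0)
Stress ratio = (166.3 + 128.1) / 166.3 = 1.77029
log10(1.77029) = 0.248046
Cc * H / (1 + e0) = 0.25 * 4.7 / (1 + 0.7) = 0.691176
Sc = 0.691176 * 0.248046
Sc = 0.1714 m


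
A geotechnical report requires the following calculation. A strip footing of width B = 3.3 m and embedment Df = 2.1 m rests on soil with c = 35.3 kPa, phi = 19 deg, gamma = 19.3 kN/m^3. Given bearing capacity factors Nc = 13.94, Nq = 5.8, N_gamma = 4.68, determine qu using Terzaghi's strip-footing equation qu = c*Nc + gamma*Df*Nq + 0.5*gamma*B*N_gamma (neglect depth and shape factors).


Compute qu = c*Nc + gamma*Df*Nq + 0.5*gamma*B*N_gamma
Term 1: 35.3 * 13.94 = 492.082
Term 2: 19.3 * 2.1 * 5.8 = 235.074
Term 3: 0.5 * 19.3 * 3.3 * 4.68 = 149.0346
qu = 492.082 + 235.074 + 149.0346
qu = 876.19 kPa


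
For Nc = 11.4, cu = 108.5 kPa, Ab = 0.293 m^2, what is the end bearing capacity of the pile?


Result: 362.41 kN

Derivation:
Using Qb = Nc * cu * Ab
Qb = 11.4 * 108.5 * 0.293
Qb = 362.41 kN


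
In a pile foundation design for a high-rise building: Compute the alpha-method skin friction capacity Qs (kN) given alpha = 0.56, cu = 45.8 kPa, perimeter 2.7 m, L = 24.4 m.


Using Qs = alpha * cu * perimeter * L
Qs = 0.56 * 45.8 * 2.7 * 24.4
Qs = 1689.69 kN


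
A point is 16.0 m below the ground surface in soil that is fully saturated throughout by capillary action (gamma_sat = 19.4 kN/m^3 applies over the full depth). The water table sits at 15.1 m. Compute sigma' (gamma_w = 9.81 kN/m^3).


Total stress = gamma_sat * depth
sigma = 19.4 * 16.0 = 310.4 kPa
Pore water pressure u = gamma_w * (depth - d_wt)
u = 9.81 * (16.0 - 15.1) = 8.829 kPa
Effective stress = sigma - u
sigma' = 310.4 - 8.829 = 301.57 kPa


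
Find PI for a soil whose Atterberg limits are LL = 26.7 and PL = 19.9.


Result: 6.8

Derivation:
Using PI = LL - PL
PI = 26.7 - 19.9
PI = 6.8


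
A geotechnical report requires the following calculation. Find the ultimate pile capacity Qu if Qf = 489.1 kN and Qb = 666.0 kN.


Result: 1155.1 kN

Derivation:
Using Qu = Qf + Qb
Qu = 489.1 + 666.0
Qu = 1155.1 kN


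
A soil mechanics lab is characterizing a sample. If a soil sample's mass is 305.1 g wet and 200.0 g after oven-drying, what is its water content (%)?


Using w = (m_wet - m_dry) / m_dry * 100
m_wet - m_dry = 305.1 - 200.0 = 105.1 g
w = 105.1 / 200.0 * 100
w = 52.55 %


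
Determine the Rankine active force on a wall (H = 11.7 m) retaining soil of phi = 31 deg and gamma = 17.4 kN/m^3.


Result: 381.22 kN/m

Derivation:
Compute active earth pressure coefficient:
Ka = tan^2(45 - phi/2) = tan^2(29.5) = 0.320099
Compute active force:
Pa = 0.5 * Ka * gamma * H^2
Pa = 0.5 * 0.320099 * 17.4 * 11.7^2
Pa = 381.22 kN/m


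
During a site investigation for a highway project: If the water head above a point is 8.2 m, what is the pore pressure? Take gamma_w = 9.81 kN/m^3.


Using u = gamma_w * h_w
u = 9.81 * 8.2
u = 80.44 kPa


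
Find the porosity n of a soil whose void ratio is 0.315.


Result: 0.2395

Derivation:
Using the relation n = e / (1 + e)
n = 0.315 / (1 + 0.315)
n = 0.315 / 1.315
n = 0.2395


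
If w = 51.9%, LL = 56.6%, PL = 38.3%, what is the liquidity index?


First compute the plasticity index:
PI = LL - PL = 56.6 - 38.3 = 18.3
Then compute the liquidity index:
LI = (w - PL) / PI
LI = (51.9 - 38.3) / 18.3
LI = 0.743


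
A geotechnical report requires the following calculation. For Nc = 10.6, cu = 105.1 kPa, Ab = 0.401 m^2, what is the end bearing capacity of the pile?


Result: 446.74 kN

Derivation:
Using Qb = Nc * cu * Ab
Qb = 10.6 * 105.1 * 0.401
Qb = 446.74 kN


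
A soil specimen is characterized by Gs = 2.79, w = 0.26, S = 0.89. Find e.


Using the relation e = Gs * w / S
e = 2.79 * 0.26 / 0.89
e = 0.8151


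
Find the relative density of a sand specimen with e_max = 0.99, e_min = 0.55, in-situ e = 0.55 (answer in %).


Using Dr = (e_max - e) / (e_max - e_min) * 100
e_max - e = 0.99 - 0.55 = 0.44
e_max - e_min = 0.99 - 0.55 = 0.44
Dr = 0.44 / 0.44 * 100
Dr = 100.0 %


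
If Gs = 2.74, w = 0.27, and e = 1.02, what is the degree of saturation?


Using S = Gs * w / e
S = 2.74 * 0.27 / 1.02
S = 0.7253


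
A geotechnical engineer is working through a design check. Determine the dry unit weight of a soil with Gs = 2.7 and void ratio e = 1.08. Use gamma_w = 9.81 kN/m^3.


Using gamma_d = Gs * gamma_w / (1 + e)
gamma_d = 2.7 * 9.81 / (1 + 1.08)
gamma_d = 2.7 * 9.81 / 2.08
gamma_d = 12.734 kN/m^3


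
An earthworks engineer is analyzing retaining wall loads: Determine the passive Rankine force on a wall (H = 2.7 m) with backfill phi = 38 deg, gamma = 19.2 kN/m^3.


Compute passive earth pressure coefficient:
Kp = tan^2(45 + phi/2) = tan^2(64.0) = 4.203746
Compute passive force:
Pp = 0.5 * Kp * gamma * H^2
Pp = 0.5 * 4.203746 * 19.2 * 2.7^2
Pp = 294.19 kN/m


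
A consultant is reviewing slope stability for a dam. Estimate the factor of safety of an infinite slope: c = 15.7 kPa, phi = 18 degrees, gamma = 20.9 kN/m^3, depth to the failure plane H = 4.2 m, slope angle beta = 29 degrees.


Result: 1.008

Derivation:
Using Fs = c / (gamma*H*sin(beta)*cos(beta)) + tan(phi)/tan(beta)
Cohesion contribution = 15.7 / (20.9*4.2*sin(29)*cos(29))
Cohesion contribution = 0.421807
Friction contribution = tan(18)/tan(29) = 0.586171
Fs = 0.421807 + 0.586171
Fs = 1.008


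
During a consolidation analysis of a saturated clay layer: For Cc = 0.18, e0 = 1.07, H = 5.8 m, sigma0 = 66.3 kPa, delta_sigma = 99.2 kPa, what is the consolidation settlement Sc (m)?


Using Sc = Cc * H / (1 + e0) * log10((sigma0 + delta_sigma) / sigma0)
Stress ratio = (66.3 + 99.2) / 66.3 = 2.49623
log10(2.49623) = 0.397284
Cc * H / (1 + e0) = 0.18 * 5.8 / (1 + 1.07) = 0.504348
Sc = 0.504348 * 0.397284
Sc = 0.2004 m


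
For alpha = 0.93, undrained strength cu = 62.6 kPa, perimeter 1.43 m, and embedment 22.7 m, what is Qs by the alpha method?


Using Qs = alpha * cu * perimeter * L
Qs = 0.93 * 62.6 * 1.43 * 22.7
Qs = 1889.81 kN


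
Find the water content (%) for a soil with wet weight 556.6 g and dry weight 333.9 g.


Using w = (m_wet - m_dry) / m_dry * 100
m_wet - m_dry = 556.6 - 333.9 = 222.7 g
w = 222.7 / 333.9 * 100
w = 66.7 %


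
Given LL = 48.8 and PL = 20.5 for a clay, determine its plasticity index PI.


Using PI = LL - PL
PI = 48.8 - 20.5
PI = 28.3


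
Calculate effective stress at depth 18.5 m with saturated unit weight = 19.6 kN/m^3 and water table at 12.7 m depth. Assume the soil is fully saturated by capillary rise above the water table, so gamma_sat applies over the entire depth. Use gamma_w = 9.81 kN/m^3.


Result: 305.7 kPa

Derivation:
Total stress = gamma_sat * depth
sigma = 19.6 * 18.5 = 362.6 kPa
Pore water pressure u = gamma_w * (depth - d_wt)
u = 9.81 * (18.5 - 12.7) = 56.898 kPa
Effective stress = sigma - u
sigma' = 362.6 - 56.898 = 305.7 kPa


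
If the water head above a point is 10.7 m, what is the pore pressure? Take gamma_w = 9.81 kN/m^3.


Using u = gamma_w * h_w
u = 9.81 * 10.7
u = 104.97 kPa


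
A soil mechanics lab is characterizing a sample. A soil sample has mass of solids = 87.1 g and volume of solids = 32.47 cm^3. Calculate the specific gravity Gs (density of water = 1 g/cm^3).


Result: 2.682

Derivation:
Using Gs = m_s / (V_s * rho_w)
Since rho_w = 1 g/cm^3:
Gs = 87.1 / 32.47
Gs = 2.682


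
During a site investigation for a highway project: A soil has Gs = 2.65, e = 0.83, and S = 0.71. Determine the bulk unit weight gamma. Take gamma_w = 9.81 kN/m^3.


Using gamma = gamma_w * (Gs + S*e) / (1 + e)
Numerator: Gs + S*e = 2.65 + 0.71*0.83 = 3.2393
Denominator: 1 + e = 1 + 0.83 = 1.83
gamma = 9.81 * 3.2393 / 1.83
gamma = 17.365 kN/m^3


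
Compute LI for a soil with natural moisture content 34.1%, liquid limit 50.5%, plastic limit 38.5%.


First compute the plasticity index:
PI = LL - PL = 50.5 - 38.5 = 12.0
Then compute the liquidity index:
LI = (w - PL) / PI
LI = (34.1 - 38.5) / 12.0
LI = -0.367


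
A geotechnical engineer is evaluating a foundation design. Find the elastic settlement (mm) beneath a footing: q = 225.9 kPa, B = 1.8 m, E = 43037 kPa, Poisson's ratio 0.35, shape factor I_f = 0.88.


Using Se = q * B * (1 - nu^2) * I_f / E
1 - nu^2 = 1 - 0.35^2 = 0.8775
Se = 225.9 * 1.8 * 0.8775 * 0.88 / 43037
Se = 0.007296 m
Convert to mm: Se = 0.007296 * 1000 = 7.296 mm


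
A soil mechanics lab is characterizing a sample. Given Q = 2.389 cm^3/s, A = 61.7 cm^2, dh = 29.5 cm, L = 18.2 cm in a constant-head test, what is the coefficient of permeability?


Compute hydraulic gradient:
i = dh / L = 29.5 / 18.2 = 1.62088
Then apply Darcy's law:
k = Q / (A * i)
k = 2.389 / (61.7 * 1.62088)
k = 2.389 / 100.008
k = 0.023888 cm/s


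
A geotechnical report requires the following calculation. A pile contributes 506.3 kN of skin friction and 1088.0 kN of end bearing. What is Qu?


Result: 1594.3 kN

Derivation:
Using Qu = Qf + Qb
Qu = 506.3 + 1088.0
Qu = 1594.3 kN


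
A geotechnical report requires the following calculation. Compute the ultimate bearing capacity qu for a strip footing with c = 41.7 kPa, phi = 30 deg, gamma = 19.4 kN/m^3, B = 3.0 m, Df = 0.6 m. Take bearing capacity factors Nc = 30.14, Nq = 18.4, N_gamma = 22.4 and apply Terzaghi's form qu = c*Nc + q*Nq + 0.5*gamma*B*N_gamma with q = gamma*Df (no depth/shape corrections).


Result: 2122.85 kPa

Derivation:
Compute qu = c*Nc + gamma*Df*Nq + 0.5*gamma*B*N_gamma
Term 1: 41.7 * 30.14 = 1256.838
Term 2: 19.4 * 0.6 * 18.4 = 214.176
Term 3: 0.5 * 19.4 * 3.0 * 22.4 = 651.84
qu = 1256.838 + 214.176 + 651.84
qu = 2122.85 kPa


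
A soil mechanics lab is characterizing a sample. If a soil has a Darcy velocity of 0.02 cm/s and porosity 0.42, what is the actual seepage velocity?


Result: 0.04762 cm/s

Derivation:
Using v_s = v_d / n
v_s = 0.02 / 0.42
v_s = 0.04762 cm/s


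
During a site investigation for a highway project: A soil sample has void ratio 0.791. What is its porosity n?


Result: 0.4417

Derivation:
Using the relation n = e / (1 + e)
n = 0.791 / (1 + 0.791)
n = 0.791 / 1.791
n = 0.4417


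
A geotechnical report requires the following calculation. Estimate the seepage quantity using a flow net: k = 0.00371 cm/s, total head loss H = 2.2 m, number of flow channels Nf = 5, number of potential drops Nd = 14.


Convert k to m/s for unit consistency with H:
k = 0.00371 cm/s = 0.00371 / 100 m/s = 3.71e-05 m/s
Using q = k * H * Nf / Nd
Nf / Nd = 5 / 14 = 0.3571
q = 3.71e-05 * 2.2 * 0.3571
q = 2.915e-05 m^3/s per m


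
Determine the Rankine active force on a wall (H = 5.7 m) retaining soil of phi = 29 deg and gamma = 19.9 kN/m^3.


Result: 112.17 kN/m

Derivation:
Compute active earth pressure coefficient:
Ka = tan^2(45 - phi/2) = tan^2(30.5) = 0.346974
Compute active force:
Pa = 0.5 * Ka * gamma * H^2
Pa = 0.5 * 0.346974 * 19.9 * 5.7^2
Pa = 112.17 kN/m


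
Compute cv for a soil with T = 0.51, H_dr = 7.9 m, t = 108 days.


Using cv = T * H_dr^2 / t
H_dr^2 = 7.9^2 = 62.41
cv = 0.51 * 62.41 / 108
cv = 0.29471 m^2/day


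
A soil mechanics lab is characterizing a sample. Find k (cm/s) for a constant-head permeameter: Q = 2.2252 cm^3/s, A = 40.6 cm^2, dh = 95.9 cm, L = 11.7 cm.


Result: 0.006687 cm/s

Derivation:
Compute hydraulic gradient:
i = dh / L = 95.9 / 11.7 = 8.19658
Then apply Darcy's law:
k = Q / (A * i)
k = 2.2252 / (40.6 * 8.19658)
k = 2.2252 / 332.781
k = 0.006687 cm/s


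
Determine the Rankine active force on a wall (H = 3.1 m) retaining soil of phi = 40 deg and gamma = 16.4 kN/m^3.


Result: 17.13 kN/m

Derivation:
Compute active earth pressure coefficient:
Ka = tan^2(45 - phi/2) = tan^2(25.0) = 0.217443
Compute active force:
Pa = 0.5 * Ka * gamma * H^2
Pa = 0.5 * 0.217443 * 16.4 * 3.1^2
Pa = 17.13 kN/m


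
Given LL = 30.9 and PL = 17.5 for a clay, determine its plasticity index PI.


Result: 13.4

Derivation:
Using PI = LL - PL
PI = 30.9 - 17.5
PI = 13.4


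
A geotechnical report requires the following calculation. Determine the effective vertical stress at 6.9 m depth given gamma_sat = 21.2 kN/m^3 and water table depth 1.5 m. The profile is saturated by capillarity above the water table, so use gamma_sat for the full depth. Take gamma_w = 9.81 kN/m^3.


Total stress = gamma_sat * depth
sigma = 21.2 * 6.9 = 146.28 kPa
Pore water pressure u = gamma_w * (depth - d_wt)
u = 9.81 * (6.9 - 1.5) = 52.974 kPa
Effective stress = sigma - u
sigma' = 146.28 - 52.974 = 93.31 kPa


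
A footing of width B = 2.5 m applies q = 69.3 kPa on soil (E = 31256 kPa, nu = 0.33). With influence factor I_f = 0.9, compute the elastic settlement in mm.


Using Se = q * B * (1 - nu^2) * I_f / E
1 - nu^2 = 1 - 0.33^2 = 0.8911
Se = 69.3 * 2.5 * 0.8911 * 0.9 / 31256
Se = 0.004445 m
Convert to mm: Se = 0.004445 * 1000 = 4.445 mm


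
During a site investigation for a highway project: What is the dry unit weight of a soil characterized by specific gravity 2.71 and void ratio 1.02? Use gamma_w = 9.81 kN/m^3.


Using gamma_d = Gs * gamma_w / (1 + e)
gamma_d = 2.71 * 9.81 / (1 + 1.02)
gamma_d = 2.71 * 9.81 / 2.02
gamma_d = 13.161 kN/m^3


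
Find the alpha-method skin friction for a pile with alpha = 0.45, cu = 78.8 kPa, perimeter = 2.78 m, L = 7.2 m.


Result: 709.77 kN

Derivation:
Using Qs = alpha * cu * perimeter * L
Qs = 0.45 * 78.8 * 2.78 * 7.2
Qs = 709.77 kN


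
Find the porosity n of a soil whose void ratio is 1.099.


Using the relation n = e / (1 + e)
n = 1.099 / (1 + 1.099)
n = 1.099 / 2.099
n = 0.5236


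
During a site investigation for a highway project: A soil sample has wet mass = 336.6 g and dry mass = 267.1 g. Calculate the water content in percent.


Result: 26.02 %

Derivation:
Using w = (m_wet - m_dry) / m_dry * 100
m_wet - m_dry = 336.6 - 267.1 = 69.5 g
w = 69.5 / 267.1 * 100
w = 26.02 %


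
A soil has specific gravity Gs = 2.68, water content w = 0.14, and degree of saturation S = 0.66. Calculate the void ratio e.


Using the relation e = Gs * w / S
e = 2.68 * 0.14 / 0.66
e = 0.5685


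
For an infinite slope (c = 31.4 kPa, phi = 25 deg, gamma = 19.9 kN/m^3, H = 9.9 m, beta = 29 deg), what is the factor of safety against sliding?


Using Fs = c / (gamma*H*sin(beta)*cos(beta)) + tan(phi)/tan(beta)
Cohesion contribution = 31.4 / (19.9*9.9*sin(29)*cos(29))
Cohesion contribution = 0.375881
Friction contribution = tan(25)/tan(29) = 0.841241
Fs = 0.375881 + 0.841241
Fs = 1.217


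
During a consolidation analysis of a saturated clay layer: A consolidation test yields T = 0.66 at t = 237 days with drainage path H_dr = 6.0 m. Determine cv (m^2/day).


Result: 0.10025 m^2/day

Derivation:
Using cv = T * H_dr^2 / t
H_dr^2 = 6.0^2 = 36.0
cv = 0.66 * 36.0 / 237
cv = 0.10025 m^2/day


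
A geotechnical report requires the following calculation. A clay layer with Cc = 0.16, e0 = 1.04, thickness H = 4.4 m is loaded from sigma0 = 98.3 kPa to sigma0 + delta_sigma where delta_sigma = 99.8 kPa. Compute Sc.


Using Sc = Cc * H / (1 + e0) * log10((sigma0 + delta_sigma) / sigma0)
Stress ratio = (98.3 + 99.8) / 98.3 = 2.01526
log10(2.01526) = 0.304331
Cc * H / (1 + e0) = 0.16 * 4.4 / (1 + 1.04) = 0.345098
Sc = 0.345098 * 0.304331
Sc = 0.105 m


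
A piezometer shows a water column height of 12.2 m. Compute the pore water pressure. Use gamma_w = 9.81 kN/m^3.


Using u = gamma_w * h_w
u = 9.81 * 12.2
u = 119.68 kPa


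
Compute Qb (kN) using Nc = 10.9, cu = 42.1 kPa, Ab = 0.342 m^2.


Using Qb = Nc * cu * Ab
Qb = 10.9 * 42.1 * 0.342
Qb = 156.94 kN


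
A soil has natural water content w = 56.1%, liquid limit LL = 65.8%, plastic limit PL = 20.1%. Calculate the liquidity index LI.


First compute the plasticity index:
PI = LL - PL = 65.8 - 20.1 = 45.7
Then compute the liquidity index:
LI = (w - PL) / PI
LI = (56.1 - 20.1) / 45.7
LI = 0.788


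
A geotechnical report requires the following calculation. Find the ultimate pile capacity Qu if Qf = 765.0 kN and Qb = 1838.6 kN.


Result: 2603.6 kN

Derivation:
Using Qu = Qf + Qb
Qu = 765.0 + 1838.6
Qu = 2603.6 kN


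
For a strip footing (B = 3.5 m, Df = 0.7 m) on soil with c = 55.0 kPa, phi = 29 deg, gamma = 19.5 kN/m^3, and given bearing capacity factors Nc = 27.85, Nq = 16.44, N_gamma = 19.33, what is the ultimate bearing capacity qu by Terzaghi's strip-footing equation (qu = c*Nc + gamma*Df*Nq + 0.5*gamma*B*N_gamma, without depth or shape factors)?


Compute qu = c*Nc + gamma*Df*Nq + 0.5*gamma*B*N_gamma
Term 1: 55.0 * 27.85 = 1531.75
Term 2: 19.5 * 0.7 * 16.44 = 224.406
Term 3: 0.5 * 19.5 * 3.5 * 19.33 = 659.63625
qu = 1531.75 + 224.406 + 659.63625
qu = 2415.79 kPa


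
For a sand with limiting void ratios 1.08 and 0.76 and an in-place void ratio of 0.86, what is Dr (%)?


Using Dr = (e_max - e) / (e_max - e_min) * 100
e_max - e = 1.08 - 0.86 = 0.22
e_max - e_min = 1.08 - 0.76 = 0.32
Dr = 0.22 / 0.32 * 100
Dr = 68.75 %


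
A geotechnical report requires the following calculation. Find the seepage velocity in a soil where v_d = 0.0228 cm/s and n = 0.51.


Using v_s = v_d / n
v_s = 0.0228 / 0.51
v_s = 0.04471 cm/s


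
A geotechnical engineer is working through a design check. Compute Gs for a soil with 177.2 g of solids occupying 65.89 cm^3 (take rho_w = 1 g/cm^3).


Result: 2.689

Derivation:
Using Gs = m_s / (V_s * rho_w)
Since rho_w = 1 g/cm^3:
Gs = 177.2 / 65.89
Gs = 2.689


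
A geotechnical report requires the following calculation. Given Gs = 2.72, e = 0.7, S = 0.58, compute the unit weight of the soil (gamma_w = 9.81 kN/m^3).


Using gamma = gamma_w * (Gs + S*e) / (1 + e)
Numerator: Gs + S*e = 2.72 + 0.58*0.7 = 3.126
Denominator: 1 + e = 1 + 0.7 = 1.7
gamma = 9.81 * 3.126 / 1.7
gamma = 18.039 kN/m^3


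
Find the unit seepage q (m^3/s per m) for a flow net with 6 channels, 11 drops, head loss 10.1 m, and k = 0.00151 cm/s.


Convert k to m/s for unit consistency with H:
k = 0.00151 cm/s = 0.00151 / 100 m/s = 1.51e-05 m/s
Using q = k * H * Nf / Nd
Nf / Nd = 6 / 11 = 0.5455
q = 1.51e-05 * 10.1 * 0.5455
q = 8.319e-05 m^3/s per m


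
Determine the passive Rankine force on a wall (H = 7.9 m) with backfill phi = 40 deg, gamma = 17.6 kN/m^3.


Result: 2525.76 kN/m

Derivation:
Compute passive earth pressure coefficient:
Kp = tan^2(45 + phi/2) = tan^2(65.0) = 4.59891
Compute passive force:
Pp = 0.5 * Kp * gamma * H^2
Pp = 0.5 * 4.59891 * 17.6 * 7.9^2
Pp = 2525.76 kN/m


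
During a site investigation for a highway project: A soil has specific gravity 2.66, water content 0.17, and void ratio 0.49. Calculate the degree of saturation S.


Using S = Gs * w / e
S = 2.66 * 0.17 / 0.49
S = 0.9229


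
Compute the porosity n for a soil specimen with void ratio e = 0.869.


Using the relation n = e / (1 + e)
n = 0.869 / (1 + 0.869)
n = 0.869 / 1.869
n = 0.465


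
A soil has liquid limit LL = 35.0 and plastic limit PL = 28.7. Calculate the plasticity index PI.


Result: 6.3

Derivation:
Using PI = LL - PL
PI = 35.0 - 28.7
PI = 6.3


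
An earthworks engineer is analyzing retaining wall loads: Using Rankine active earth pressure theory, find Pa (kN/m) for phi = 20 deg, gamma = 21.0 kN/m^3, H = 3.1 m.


Compute active earth pressure coefficient:
Ka = tan^2(45 - phi/2) = tan^2(35.0) = 0.490291
Compute active force:
Pa = 0.5 * Ka * gamma * H^2
Pa = 0.5 * 0.490291 * 21.0 * 3.1^2
Pa = 49.47 kN/m


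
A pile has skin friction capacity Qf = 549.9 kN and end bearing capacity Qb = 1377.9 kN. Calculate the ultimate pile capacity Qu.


Result: 1927.8 kN

Derivation:
Using Qu = Qf + Qb
Qu = 549.9 + 1377.9
Qu = 1927.8 kN


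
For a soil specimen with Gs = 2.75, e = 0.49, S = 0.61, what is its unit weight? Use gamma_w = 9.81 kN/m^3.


Result: 20.074 kN/m^3

Derivation:
Using gamma = gamma_w * (Gs + S*e) / (1 + e)
Numerator: Gs + S*e = 2.75 + 0.61*0.49 = 3.0489
Denominator: 1 + e = 1 + 0.49 = 1.49
gamma = 9.81 * 3.0489 / 1.49
gamma = 20.074 kN/m^3


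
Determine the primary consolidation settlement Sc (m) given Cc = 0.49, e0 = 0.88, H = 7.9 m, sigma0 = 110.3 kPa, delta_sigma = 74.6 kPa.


Using Sc = Cc * H / (1 + e0) * log10((sigma0 + delta_sigma) / sigma0)
Stress ratio = (110.3 + 74.6) / 110.3 = 1.67634
log10(1.67634) = 0.224361
Cc * H / (1 + e0) = 0.49 * 7.9 / (1 + 0.88) = 2.05904
Sc = 2.05904 * 0.224361
Sc = 0.462 m


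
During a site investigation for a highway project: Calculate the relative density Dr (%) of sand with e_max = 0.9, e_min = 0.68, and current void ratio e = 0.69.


Result: 95.45 %

Derivation:
Using Dr = (e_max - e) / (e_max - e_min) * 100
e_max - e = 0.9 - 0.69 = 0.21
e_max - e_min = 0.9 - 0.68 = 0.22
Dr = 0.21 / 0.22 * 100
Dr = 95.45 %


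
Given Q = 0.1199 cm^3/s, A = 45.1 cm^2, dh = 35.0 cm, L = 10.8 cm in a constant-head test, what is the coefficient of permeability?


Compute hydraulic gradient:
i = dh / L = 35.0 / 10.8 = 3.24074
Then apply Darcy's law:
k = Q / (A * i)
k = 0.1199 / (45.1 * 3.24074)
k = 0.1199 / 146.157
k = 0.00082 cm/s


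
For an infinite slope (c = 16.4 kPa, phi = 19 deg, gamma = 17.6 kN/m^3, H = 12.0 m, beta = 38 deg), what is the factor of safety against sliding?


Using Fs = c / (gamma*H*sin(beta)*cos(beta)) + tan(phi)/tan(beta)
Cohesion contribution = 16.4 / (17.6*12.0*sin(38)*cos(38))
Cohesion contribution = 0.160057
Friction contribution = tan(19)/tan(38) = 0.440719
Fs = 0.160057 + 0.440719
Fs = 0.601


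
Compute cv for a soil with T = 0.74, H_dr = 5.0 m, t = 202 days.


Result: 0.09158 m^2/day

Derivation:
Using cv = T * H_dr^2 / t
H_dr^2 = 5.0^2 = 25.0
cv = 0.74 * 25.0 / 202
cv = 0.09158 m^2/day


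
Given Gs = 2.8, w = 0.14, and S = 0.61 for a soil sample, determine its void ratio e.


Using the relation e = Gs * w / S
e = 2.8 * 0.14 / 0.61
e = 0.6426


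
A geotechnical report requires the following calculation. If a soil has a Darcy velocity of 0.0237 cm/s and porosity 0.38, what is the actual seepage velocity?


Using v_s = v_d / n
v_s = 0.0237 / 0.38
v_s = 0.06237 cm/s


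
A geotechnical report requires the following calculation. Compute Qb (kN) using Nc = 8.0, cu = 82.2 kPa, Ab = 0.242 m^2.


Using Qb = Nc * cu * Ab
Qb = 8.0 * 82.2 * 0.242
Qb = 159.14 kN


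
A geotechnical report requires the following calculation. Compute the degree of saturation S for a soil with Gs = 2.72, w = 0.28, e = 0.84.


Using S = Gs * w / e
S = 2.72 * 0.28 / 0.84
S = 0.9067


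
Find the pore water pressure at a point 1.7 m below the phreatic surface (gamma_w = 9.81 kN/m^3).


Using u = gamma_w * h_w
u = 9.81 * 1.7
u = 16.68 kPa


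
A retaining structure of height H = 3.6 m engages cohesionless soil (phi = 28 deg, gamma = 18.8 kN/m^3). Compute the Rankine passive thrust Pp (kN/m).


Result: 337.43 kN/m

Derivation:
Compute passive earth pressure coefficient:
Kp = tan^2(45 + phi/2) = tan^2(59.0) = 2.769826
Compute passive force:
Pp = 0.5 * Kp * gamma * H^2
Pp = 0.5 * 2.769826 * 18.8 * 3.6^2
Pp = 337.43 kN/m


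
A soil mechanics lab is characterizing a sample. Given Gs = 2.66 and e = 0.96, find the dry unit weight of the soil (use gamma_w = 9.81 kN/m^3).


Using gamma_d = Gs * gamma_w / (1 + e)
gamma_d = 2.66 * 9.81 / (1 + 0.96)
gamma_d = 2.66 * 9.81 / 1.96
gamma_d = 13.314 kN/m^3


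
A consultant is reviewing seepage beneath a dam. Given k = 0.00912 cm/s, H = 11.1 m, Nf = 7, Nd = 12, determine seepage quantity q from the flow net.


Convert k to m/s for unit consistency with H:
k = 0.00912 cm/s = 0.00912 / 100 m/s = 9.12e-05 m/s
Using q = k * H * Nf / Nd
Nf / Nd = 7 / 12 = 0.5833
q = 9.12e-05 * 11.1 * 0.5833
q = 0.0005905 m^3/s per m


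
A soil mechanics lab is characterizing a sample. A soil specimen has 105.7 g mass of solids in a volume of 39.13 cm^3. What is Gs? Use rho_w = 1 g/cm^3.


Using Gs = m_s / (V_s * rho_w)
Since rho_w = 1 g/cm^3:
Gs = 105.7 / 39.13
Gs = 2.701


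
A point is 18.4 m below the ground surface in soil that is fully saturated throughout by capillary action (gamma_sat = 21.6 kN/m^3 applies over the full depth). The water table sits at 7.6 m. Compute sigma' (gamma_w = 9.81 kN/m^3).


Result: 291.49 kPa

Derivation:
Total stress = gamma_sat * depth
sigma = 21.6 * 18.4 = 397.44 kPa
Pore water pressure u = gamma_w * (depth - d_wt)
u = 9.81 * (18.4 - 7.6) = 105.948 kPa
Effective stress = sigma - u
sigma' = 397.44 - 105.948 = 291.49 kPa


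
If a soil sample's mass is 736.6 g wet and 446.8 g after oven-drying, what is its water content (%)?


Result: 64.86 %

Derivation:
Using w = (m_wet - m_dry) / m_dry * 100
m_wet - m_dry = 736.6 - 446.8 = 289.8 g
w = 289.8 / 446.8 * 100
w = 64.86 %


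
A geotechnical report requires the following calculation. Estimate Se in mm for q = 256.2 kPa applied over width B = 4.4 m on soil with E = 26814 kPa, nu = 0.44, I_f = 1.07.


Result: 36.275 mm

Derivation:
Using Se = q * B * (1 - nu^2) * I_f / E
1 - nu^2 = 1 - 0.44^2 = 0.8064
Se = 256.2 * 4.4 * 0.8064 * 1.07 / 26814
Se = 0.036275 m
Convert to mm: Se = 0.036275 * 1000 = 36.275 mm


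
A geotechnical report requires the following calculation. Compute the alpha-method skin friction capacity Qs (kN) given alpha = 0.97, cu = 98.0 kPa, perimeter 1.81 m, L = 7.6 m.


Using Qs = alpha * cu * perimeter * L
Qs = 0.97 * 98.0 * 1.81 * 7.6
Qs = 1307.65 kN


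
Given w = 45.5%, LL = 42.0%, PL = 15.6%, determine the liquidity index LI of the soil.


Result: 1.133

Derivation:
First compute the plasticity index:
PI = LL - PL = 42.0 - 15.6 = 26.4
Then compute the liquidity index:
LI = (w - PL) / PI
LI = (45.5 - 15.6) / 26.4
LI = 1.133


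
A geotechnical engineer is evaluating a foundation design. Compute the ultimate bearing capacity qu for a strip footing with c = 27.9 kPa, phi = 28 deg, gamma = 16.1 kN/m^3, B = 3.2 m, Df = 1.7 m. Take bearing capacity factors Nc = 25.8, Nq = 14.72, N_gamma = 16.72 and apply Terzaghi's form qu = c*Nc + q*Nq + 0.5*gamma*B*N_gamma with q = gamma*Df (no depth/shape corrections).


Compute qu = c*Nc + gamma*Df*Nq + 0.5*gamma*B*N_gamma
Term 1: 27.9 * 25.8 = 719.82
Term 2: 16.1 * 1.7 * 14.72 = 402.8864
Term 3: 0.5 * 16.1 * 3.2 * 16.72 = 430.7072
qu = 719.82 + 402.8864 + 430.7072
qu = 1553.41 kPa


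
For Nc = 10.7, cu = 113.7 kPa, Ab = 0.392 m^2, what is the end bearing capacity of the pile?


Result: 476.9 kN

Derivation:
Using Qb = Nc * cu * Ab
Qb = 10.7 * 113.7 * 0.392
Qb = 476.9 kN


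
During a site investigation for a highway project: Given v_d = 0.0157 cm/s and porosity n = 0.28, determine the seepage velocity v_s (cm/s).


Result: 0.05607 cm/s

Derivation:
Using v_s = v_d / n
v_s = 0.0157 / 0.28
v_s = 0.05607 cm/s


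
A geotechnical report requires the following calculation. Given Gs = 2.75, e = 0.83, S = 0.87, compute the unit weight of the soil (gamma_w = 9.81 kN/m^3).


Using gamma = gamma_w * (Gs + S*e) / (1 + e)
Numerator: Gs + S*e = 2.75 + 0.87*0.83 = 3.4721
Denominator: 1 + e = 1 + 0.83 = 1.83
gamma = 9.81 * 3.4721 / 1.83
gamma = 18.613 kN/m^3


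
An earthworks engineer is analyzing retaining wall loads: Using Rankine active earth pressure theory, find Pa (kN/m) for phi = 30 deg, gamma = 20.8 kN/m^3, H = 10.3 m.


Compute active earth pressure coefficient:
Ka = tan^2(45 - phi/2) = tan^2(30.0) = 0.333333
Compute active force:
Pa = 0.5 * Ka * gamma * H^2
Pa = 0.5 * 0.333333 * 20.8 * 10.3^2
Pa = 367.78 kN/m


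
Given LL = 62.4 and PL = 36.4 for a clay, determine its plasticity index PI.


Using PI = LL - PL
PI = 62.4 - 36.4
PI = 26.0


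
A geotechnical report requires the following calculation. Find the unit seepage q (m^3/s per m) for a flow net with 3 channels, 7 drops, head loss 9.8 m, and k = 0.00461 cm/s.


Result: 0.0001936 m^3/s per m

Derivation:
Convert k to m/s for unit consistency with H:
k = 0.00461 cm/s = 0.00461 / 100 m/s = 4.61e-05 m/s
Using q = k * H * Nf / Nd
Nf / Nd = 3 / 7 = 0.4286
q = 4.61e-05 * 9.8 * 0.4286
q = 0.0001936 m^3/s per m


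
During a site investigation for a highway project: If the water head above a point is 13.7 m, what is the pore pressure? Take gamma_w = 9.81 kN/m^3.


Result: 134.4 kPa

Derivation:
Using u = gamma_w * h_w
u = 9.81 * 13.7
u = 134.4 kPa


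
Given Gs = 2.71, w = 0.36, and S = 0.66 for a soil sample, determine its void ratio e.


Result: 1.4782

Derivation:
Using the relation e = Gs * w / S
e = 2.71 * 0.36 / 0.66
e = 1.4782


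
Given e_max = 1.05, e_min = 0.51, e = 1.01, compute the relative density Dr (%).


Using Dr = (e_max - e) / (e_max - e_min) * 100
e_max - e = 1.05 - 1.01 = 0.04
e_max - e_min = 1.05 - 0.51 = 0.54
Dr = 0.04 / 0.54 * 100
Dr = 7.41 %


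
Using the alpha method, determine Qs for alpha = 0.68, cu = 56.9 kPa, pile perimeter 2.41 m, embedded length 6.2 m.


Result: 578.14 kN

Derivation:
Using Qs = alpha * cu * perimeter * L
Qs = 0.68 * 56.9 * 2.41 * 6.2
Qs = 578.14 kN


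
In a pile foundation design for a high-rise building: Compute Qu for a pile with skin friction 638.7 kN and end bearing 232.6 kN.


Using Qu = Qf + Qb
Qu = 638.7 + 232.6
Qu = 871.3 kN


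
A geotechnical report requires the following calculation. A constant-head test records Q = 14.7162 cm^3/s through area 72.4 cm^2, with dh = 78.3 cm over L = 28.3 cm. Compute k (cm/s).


Result: 0.073465 cm/s

Derivation:
Compute hydraulic gradient:
i = dh / L = 78.3 / 28.3 = 2.76678
Then apply Darcy's law:
k = Q / (A * i)
k = 14.7162 / (72.4 * 2.76678)
k = 14.7162 / 200.315
k = 0.073465 cm/s


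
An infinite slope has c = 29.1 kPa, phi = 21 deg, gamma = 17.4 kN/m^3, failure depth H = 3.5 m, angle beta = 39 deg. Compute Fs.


Using Fs = c / (gamma*H*sin(beta)*cos(beta)) + tan(phi)/tan(beta)
Cohesion contribution = 29.1 / (17.4*3.5*sin(39)*cos(39))
Cohesion contribution = 0.977015
Friction contribution = tan(21)/tan(39) = 0.474033
Fs = 0.977015 + 0.474033
Fs = 1.451


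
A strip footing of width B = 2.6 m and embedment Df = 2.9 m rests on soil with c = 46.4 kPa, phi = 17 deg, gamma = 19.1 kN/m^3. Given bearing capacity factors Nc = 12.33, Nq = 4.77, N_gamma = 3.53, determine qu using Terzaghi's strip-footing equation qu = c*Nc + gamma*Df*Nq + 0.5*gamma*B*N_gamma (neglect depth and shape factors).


Result: 923.97 kPa

Derivation:
Compute qu = c*Nc + gamma*Df*Nq + 0.5*gamma*B*N_gamma
Term 1: 46.4 * 12.33 = 572.112
Term 2: 19.1 * 2.9 * 4.77 = 264.2103
Term 3: 0.5 * 19.1 * 2.6 * 3.53 = 87.6499
qu = 572.112 + 264.2103 + 87.6499
qu = 923.97 kPa


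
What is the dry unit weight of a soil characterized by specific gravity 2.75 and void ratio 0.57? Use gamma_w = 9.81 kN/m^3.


Result: 17.183 kN/m^3

Derivation:
Using gamma_d = Gs * gamma_w / (1 + e)
gamma_d = 2.75 * 9.81 / (1 + 0.57)
gamma_d = 2.75 * 9.81 / 1.57
gamma_d = 17.183 kN/m^3
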